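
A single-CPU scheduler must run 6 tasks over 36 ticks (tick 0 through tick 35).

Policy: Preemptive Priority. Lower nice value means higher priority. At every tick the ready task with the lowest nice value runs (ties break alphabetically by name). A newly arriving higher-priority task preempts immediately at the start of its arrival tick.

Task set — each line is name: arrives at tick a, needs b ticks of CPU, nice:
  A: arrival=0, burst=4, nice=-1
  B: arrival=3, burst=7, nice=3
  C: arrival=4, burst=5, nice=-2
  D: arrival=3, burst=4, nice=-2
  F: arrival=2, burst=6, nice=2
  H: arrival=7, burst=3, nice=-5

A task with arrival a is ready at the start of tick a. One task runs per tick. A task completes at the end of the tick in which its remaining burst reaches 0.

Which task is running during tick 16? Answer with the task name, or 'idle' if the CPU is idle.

t=0: ready={A} → run A
t=1: ready={A} → run A
t=2: ready={A,F} → run A
t=3: ready={A,B,D,F} → run D
t=4: ready={A,B,C,D,F} → run C
t=5: ready={A,B,C,D,F} → run C
t=6: ready={A,B,C,D,F} → run C
t=7: ready={A,B,C,D,F,H} → run H
t=8: ready={A,B,C,D,F,H} → run H
t=9: ready={A,B,C,D,F,H} → run H
t=10: ready={A,B,C,D,F} → run C
t=11: ready={A,B,C,D,F} → run C
t=12: ready={A,B,D,F} → run D
t=13: ready={A,B,D,F} → run D
t=14: ready={A,B,D,F} → run D
t=15: ready={A,B,F} → run A
t=16: ready={B,F} → run F
t=17: ready={B,F} → run F
t=18: ready={B,F} → run F
t=19: ready={B,F} → run F
t=20: ready={B,F} → run F
t=21: ready={B,F} → run F
t=22: ready={B} → run B
t=23: ready={B} → run B
t=24: ready={B} → run B
t=25: ready={B} → run B
t=26: ready={B} → run B
t=27: ready={B} → run B
t=28: ready={B} → run B
t=29: (idle)
t=30: (idle)
t=31: (idle)
t=32: (idle)
t=33: (idle)
t=34: (idle)
t=35: (idle)

running at tick 16 = F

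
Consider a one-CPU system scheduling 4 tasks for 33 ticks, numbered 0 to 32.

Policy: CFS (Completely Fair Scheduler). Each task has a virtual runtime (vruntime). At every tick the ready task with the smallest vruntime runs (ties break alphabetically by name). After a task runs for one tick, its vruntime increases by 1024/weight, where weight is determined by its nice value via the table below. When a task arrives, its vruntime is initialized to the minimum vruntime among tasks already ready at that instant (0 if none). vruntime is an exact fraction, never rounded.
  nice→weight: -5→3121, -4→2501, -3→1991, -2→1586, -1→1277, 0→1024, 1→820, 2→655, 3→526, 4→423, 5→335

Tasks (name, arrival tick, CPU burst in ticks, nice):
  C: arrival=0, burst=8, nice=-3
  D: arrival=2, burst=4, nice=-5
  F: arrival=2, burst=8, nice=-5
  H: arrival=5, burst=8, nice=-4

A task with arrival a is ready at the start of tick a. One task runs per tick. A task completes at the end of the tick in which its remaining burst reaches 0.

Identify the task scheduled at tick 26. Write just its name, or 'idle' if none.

t=0: vr[C=0] → run C
t=1: vr[C=1024/1991] → run C
t=2: vr[C=2048/1991 D=2048/1991 F=2048/1991] → run C
t=3: vr[C=3072/1991 D=2048/1991 F=2048/1991] → run D
t=4: vr[C=3072/1991 D=8430592/6213911 F=2048/1991] → run F
t=5: vr[C=3072/1991 D=8430592/6213911 F=8430592/6213911 H=8430592/6213911] → run D
t=6: vr[C=3072/1991 D=10469376/6213911 F=8430592/6213911 H=8430592/6213911] → run F
t=7: vr[C=3072/1991 D=10469376/6213911 F=10469376/6213911 H=8430592/6213911] → run H
t=8: vr[C=3072/1991 D=10469376/6213911 F=10469376/6213911 H=27447955456/15540991411] → run C
t=9: vr[C=4096/1991 D=10469376/6213911 F=10469376/6213911 H=27447955456/15540991411] → run D
t=10: vr[C=4096/1991 D=12508160/6213911 F=10469376/6213911 H=27447955456/15540991411] → run F
t=11: vr[C=4096/1991 D=12508160/6213911 F=12508160/6213911 H=27447955456/15540991411] → run H
t=12: vr[C=4096/1991 D=12508160/6213911 F=12508160/6213911 H=33811000320/15540991411] → run D
t=13: vr[C=4096/1991 F=12508160/6213911 H=33811000320/15540991411] → run F
t=14: vr[C=4096/1991 F=14546944/6213911 H=33811000320/15540991411] → run C
t=15: vr[C=5120/1991 F=14546944/6213911 H=33811000320/15540991411] → run H
t=16: vr[C=5120/1991 F=14546944/6213911 H=40174045184/15540991411] → run F
t=17: vr[C=5120/1991 F=16585728/6213911 H=40174045184/15540991411] → run C
t=18: vr[C=6144/1991 F=16585728/6213911 H=40174045184/15540991411] → run H
t=19: vr[C=6144/1991 F=16585728/6213911 H=46537090048/15540991411] → run F
t=20: vr[C=6144/1991 F=18624512/6213911 H=46537090048/15540991411] → run H
t=21: vr[C=6144/1991 F=18624512/6213911 H=52900134912/15540991411] → run F
t=22: vr[C=6144/1991 F=20663296/6213911 H=52900134912/15540991411] → run C
t=23: vr[C=7168/1991 F=20663296/6213911 H=52900134912/15540991411] → run F
t=24: vr[C=7168/1991 H=52900134912/15540991411] → run H
t=25: vr[C=7168/1991 H=59263179776/15540991411] → run C
t=26: vr[H=59263179776/15540991411] → run H
t=27: vr[H=65626224640/15540991411] → run H
t=28: (idle)
t=29: (idle)
t=30: (idle)
t=31: (idle)
t=32: (idle)

running at tick 26 = H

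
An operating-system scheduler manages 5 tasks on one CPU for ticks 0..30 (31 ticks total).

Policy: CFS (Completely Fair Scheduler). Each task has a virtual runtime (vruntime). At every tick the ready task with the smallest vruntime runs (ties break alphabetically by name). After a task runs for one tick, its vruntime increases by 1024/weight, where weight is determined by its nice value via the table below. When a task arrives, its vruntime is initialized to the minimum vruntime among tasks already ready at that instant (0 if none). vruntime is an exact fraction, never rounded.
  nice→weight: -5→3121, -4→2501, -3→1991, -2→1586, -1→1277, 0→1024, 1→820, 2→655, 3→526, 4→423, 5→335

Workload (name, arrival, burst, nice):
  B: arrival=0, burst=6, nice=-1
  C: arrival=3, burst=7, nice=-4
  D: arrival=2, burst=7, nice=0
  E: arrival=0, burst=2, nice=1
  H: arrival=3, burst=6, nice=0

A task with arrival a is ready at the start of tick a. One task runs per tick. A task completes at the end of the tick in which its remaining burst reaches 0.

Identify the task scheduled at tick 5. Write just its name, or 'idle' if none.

running at tick 5 = H

t=0: vr[B=0 E=0] → run B
t=1: vr[B=1024/1277 E=0] → run E
t=2: vr[B=1024/1277 D=1024/1277 E=256/205] → run B
t=3: vr[B=2048/1277 C=1024/1277 D=1024/1277 E=256/205 H=1024/1277] → run C
t=4: vr[B=2048/1277 C=3868672/3193777 D=1024/1277 E=256/205 H=1024/1277] → run D
t=5: vr[B=2048/1277 C=3868672/3193777 D=2301/1277 E=256/205 H=1024/1277] → run H
t=6: vr[B=2048/1277 C=3868672/3193777 D=2301/1277 E=256/205 H=2301/1277] → run C
t=7: vr[B=2048/1277 C=5176320/3193777 D=2301/1277 E=256/205 H=2301/1277] → run E
t=8: vr[B=2048/1277 C=5176320/3193777 D=2301/1277 H=2301/1277] → run B
t=9: vr[B=3072/1277 C=5176320/3193777 D=2301/1277 H=2301/1277] → run C
t=10: vr[B=3072/1277 C=6483968/3193777 D=2301/1277 H=2301/1277] → run D
t=11: vr[B=3072/1277 C=6483968/3193777 D=3578/1277 H=2301/1277] → run H
t=12: vr[B=3072/1277 C=6483968/3193777 D=3578/1277 H=3578/1277] → run C
t=13: vr[B=3072/1277 C=7791616/3193777 D=3578/1277 H=3578/1277] → run B
t=14: vr[B=4096/1277 C=7791616/3193777 D=3578/1277 H=3578/1277] → run C
t=15: vr[B=4096/1277 C=9099264/3193777 D=3578/1277 H=3578/1277] → run D
t=16: vr[B=4096/1277 C=9099264/3193777 D=4855/1277 H=3578/1277] → run H
t=17: vr[B=4096/1277 C=9099264/3193777 D=4855/1277 H=4855/1277] → run C
t=18: vr[B=4096/1277 C=10406912/3193777 D=4855/1277 H=4855/1277] → run B
t=19: vr[B=5120/1277 C=10406912/3193777 D=4855/1277 H=4855/1277] → run C
t=20: vr[B=5120/1277 D=4855/1277 H=4855/1277] → run D
t=21: vr[B=5120/1277 D=6132/1277 H=4855/1277] → run H
t=22: vr[B=5120/1277 D=6132/1277 H=6132/1277] → run B
t=23: vr[D=6132/1277 H=6132/1277] → run D
t=24: vr[D=7409/1277 H=6132/1277] → run H
t=25: vr[D=7409/1277 H=7409/1277] → run D
t=26: vr[D=8686/1277 H=7409/1277] → run H
t=27: vr[D=8686/1277] → run D
t=28: (idle)
t=29: (idle)
t=30: (idle)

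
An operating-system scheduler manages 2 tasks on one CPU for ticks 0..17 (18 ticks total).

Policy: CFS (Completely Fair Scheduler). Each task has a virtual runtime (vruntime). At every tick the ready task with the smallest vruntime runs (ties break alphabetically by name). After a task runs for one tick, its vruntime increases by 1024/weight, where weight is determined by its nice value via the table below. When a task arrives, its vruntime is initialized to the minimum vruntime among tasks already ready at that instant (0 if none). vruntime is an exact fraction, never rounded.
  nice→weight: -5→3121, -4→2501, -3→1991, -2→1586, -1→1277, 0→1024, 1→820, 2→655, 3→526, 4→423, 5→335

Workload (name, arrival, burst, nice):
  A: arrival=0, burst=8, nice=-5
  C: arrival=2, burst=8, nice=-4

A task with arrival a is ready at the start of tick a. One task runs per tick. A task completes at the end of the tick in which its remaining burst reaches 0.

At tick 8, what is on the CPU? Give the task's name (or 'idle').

running at tick 8 = A

t=0: vr[A=0] → run A
t=1: vr[A=1024/3121] → run A
t=2: vr[A=2048/3121 C=2048/3121] → run A
t=3: vr[A=3072/3121 C=2048/3121] → run C
t=4: vr[A=3072/3121 C=8317952/7805621] → run A
t=5: vr[A=4096/3121 C=8317952/7805621] → run C
t=6: vr[A=4096/3121 C=11513856/7805621] → run A
t=7: vr[A=5120/3121 C=11513856/7805621] → run C
t=8: vr[A=5120/3121 C=14709760/7805621] → run A
t=9: vr[A=6144/3121 C=14709760/7805621] → run C
t=10: vr[A=6144/3121 C=17905664/7805621] → run A
t=11: vr[A=7168/3121 C=17905664/7805621] → run C
t=12: vr[A=7168/3121 C=21101568/7805621] → run A
t=13: vr[C=21101568/7805621] → run C
t=14: vr[C=24297472/7805621] → run C
t=15: vr[C=27493376/7805621] → run C
t=16: (idle)
t=17: (idle)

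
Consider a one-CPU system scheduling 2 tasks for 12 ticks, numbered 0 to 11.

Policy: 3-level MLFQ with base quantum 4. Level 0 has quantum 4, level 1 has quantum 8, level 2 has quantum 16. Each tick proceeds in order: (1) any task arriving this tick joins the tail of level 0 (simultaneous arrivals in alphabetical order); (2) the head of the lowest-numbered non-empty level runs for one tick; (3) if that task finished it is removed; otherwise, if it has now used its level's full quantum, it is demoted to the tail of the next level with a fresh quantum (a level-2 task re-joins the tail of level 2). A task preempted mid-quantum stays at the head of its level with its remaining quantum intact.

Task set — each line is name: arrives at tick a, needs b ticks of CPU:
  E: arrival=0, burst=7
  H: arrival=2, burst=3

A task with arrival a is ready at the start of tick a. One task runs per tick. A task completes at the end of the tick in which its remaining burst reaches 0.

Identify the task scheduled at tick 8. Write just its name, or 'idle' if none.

running at tick 8 = E

t=0: L0/L1/L2 = E/-/- → run E
t=1: L0/L1/L2 = E/-/- → run E
t=2: L0/L1/L2 = EH/-/- → run E
t=3: L0/L1/L2 = EH/-/- → run E
t=4: L0/L1/L2 = H/E/- → run H
t=5: L0/L1/L2 = H/E/- → run H
t=6: L0/L1/L2 = H/E/- → run H
t=7: L0/L1/L2 = -/E/- → run E
t=8: L0/L1/L2 = -/E/- → run E
t=9: L0/L1/L2 = -/E/- → run E
t=10: (idle)
t=11: (idle)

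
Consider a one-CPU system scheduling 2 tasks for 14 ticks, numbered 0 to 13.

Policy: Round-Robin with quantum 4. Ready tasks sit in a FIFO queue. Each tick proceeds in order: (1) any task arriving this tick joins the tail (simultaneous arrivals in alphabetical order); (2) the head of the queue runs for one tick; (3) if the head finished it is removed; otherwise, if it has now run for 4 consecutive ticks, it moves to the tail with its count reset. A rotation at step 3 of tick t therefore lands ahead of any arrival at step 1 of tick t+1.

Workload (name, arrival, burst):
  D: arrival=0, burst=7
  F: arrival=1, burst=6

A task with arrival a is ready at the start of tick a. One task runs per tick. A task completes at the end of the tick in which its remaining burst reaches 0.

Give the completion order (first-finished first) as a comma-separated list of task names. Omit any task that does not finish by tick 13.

t=0: queue=[D] q_used=0 → run D
t=1: queue=[D,F] q_used=1 → run D
t=2: queue=[D,F] q_used=2 → run D
t=3: queue=[D,F] q_used=3 → run D
t=4: queue=[F,D] q_used=0 → run F
t=5: queue=[F,D] q_used=1 → run F
t=6: queue=[F,D] q_used=2 → run F
t=7: queue=[F,D] q_used=3 → run F
t=8: queue=[D,F] q_used=0 → run D
t=9: queue=[D,F] q_used=1 → run D
t=10: queue=[D,F] q_used=2 → run D
t=11: queue=[F] q_used=0 → run F
t=12: queue=[F] q_used=1 → run F
t=13: (idle)

completion order = D, F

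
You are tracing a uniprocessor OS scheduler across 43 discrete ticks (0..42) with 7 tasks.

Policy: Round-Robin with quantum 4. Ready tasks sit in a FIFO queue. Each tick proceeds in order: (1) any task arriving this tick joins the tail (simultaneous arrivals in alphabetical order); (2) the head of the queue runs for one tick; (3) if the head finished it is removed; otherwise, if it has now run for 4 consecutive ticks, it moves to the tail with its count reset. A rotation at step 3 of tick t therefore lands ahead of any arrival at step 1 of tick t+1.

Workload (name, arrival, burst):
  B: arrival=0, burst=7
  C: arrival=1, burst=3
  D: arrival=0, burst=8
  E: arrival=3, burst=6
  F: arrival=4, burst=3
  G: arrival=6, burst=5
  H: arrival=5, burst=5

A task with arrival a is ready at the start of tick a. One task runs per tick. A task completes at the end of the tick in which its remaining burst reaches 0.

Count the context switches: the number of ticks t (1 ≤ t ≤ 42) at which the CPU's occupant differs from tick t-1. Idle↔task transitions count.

context switches = 12

t=0: queue=[B,D] q_used=0 → run B
t=1: queue=[B,D,C] q_used=1 → run B
t=2: queue=[B,D,C] q_used=2 → run B
t=3: queue=[B,D,C,E] q_used=3 → run B
t=4: queue=[D,C,E,B,F] q_used=0 → run D
t=5: queue=[D,C,E,B,F,H] q_used=1 → run D
t=6: queue=[D,C,E,B,F,H,G] q_used=2 → run D
t=7: queue=[D,C,E,B,F,H,G] q_used=3 → run D
t=8: queue=[C,E,B,F,H,G,D] q_used=0 → run C
t=9: queue=[C,E,B,F,H,G,D] q_used=1 → run C
t=10: queue=[C,E,B,F,H,G,D] q_used=2 → run C
t=11: queue=[E,B,F,H,G,D] q_used=0 → run E
t=12: queue=[E,B,F,H,G,D] q_used=1 → run E
t=13: queue=[E,B,F,H,G,D] q_used=2 → run E
t=14: queue=[E,B,F,H,G,D] q_used=3 → run E
t=15: queue=[B,F,H,G,D,E] q_used=0 → run B
t=16: queue=[B,F,H,G,D,E] q_used=1 → run B
t=17: queue=[B,F,H,G,D,E] q_used=2 → run B
t=18: queue=[F,H,G,D,E] q_used=0 → run F
t=19: queue=[F,H,G,D,E] q_used=1 → run F
t=20: queue=[F,H,G,D,E] q_used=2 → run F
t=21: queue=[H,G,D,E] q_used=0 → run H
t=22: queue=[H,G,D,E] q_used=1 → run H
t=23: queue=[H,G,D,E] q_used=2 → run H
t=24: queue=[H,G,D,E] q_used=3 → run H
t=25: queue=[G,D,E,H] q_used=0 → run G
t=26: queue=[G,D,E,H] q_used=1 → run G
t=27: queue=[G,D,E,H] q_used=2 → run G
t=28: queue=[G,D,E,H] q_used=3 → run G
t=29: queue=[D,E,H,G] q_used=0 → run D
t=30: queue=[D,E,H,G] q_used=1 → run D
t=31: queue=[D,E,H,G] q_used=2 → run D
t=32: queue=[D,E,H,G] q_used=3 → run D
t=33: queue=[E,H,G] q_used=0 → run E
t=34: queue=[E,H,G] q_used=1 → run E
t=35: queue=[H,G] q_used=0 → run H
t=36: queue=[G] q_used=0 → run G
t=37: (idle)
t=38: (idle)
t=39: (idle)
t=40: (idle)
t=41: (idle)
t=42: (idle)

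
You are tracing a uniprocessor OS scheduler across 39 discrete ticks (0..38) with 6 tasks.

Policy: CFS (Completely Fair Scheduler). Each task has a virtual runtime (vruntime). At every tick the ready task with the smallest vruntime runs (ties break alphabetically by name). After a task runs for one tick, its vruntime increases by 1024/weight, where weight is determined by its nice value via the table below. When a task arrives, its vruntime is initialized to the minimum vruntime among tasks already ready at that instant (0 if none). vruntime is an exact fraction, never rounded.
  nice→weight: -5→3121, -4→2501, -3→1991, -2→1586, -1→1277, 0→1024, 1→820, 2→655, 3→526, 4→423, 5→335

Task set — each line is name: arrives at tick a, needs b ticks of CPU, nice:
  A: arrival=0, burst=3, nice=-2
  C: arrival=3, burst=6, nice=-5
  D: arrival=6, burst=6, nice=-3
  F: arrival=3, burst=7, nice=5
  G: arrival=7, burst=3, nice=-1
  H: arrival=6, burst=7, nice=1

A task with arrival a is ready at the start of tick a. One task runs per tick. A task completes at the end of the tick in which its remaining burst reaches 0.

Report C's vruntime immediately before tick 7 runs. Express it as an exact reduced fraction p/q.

t=0: vr[A=0] → run A
t=1: vr[A=512/793] → run A
t=2: vr[A=1024/793] → run A
t=3: vr[C=0 F=0] → run C
t=4: vr[C=1024/3121 F=0] → run F
t=5: vr[C=1024/3121 F=1024/335] → run C
t=6: vr[C=2048/3121 D=2048/3121 F=1024/335 H=2048/3121] → run C
t=7: vr[C=3072/3121 D=2048/3121 F=1024/335 G=2048/3121 H=2048/3121] → run D
t=8: vr[C=3072/3121 D=7273472/6213911 F=1024/335 G=2048/3121 H=2048/3121] → run G
t=9: vr[C=3072/3121 D=7273472/6213911 F=1024/335 G=5811200/3985517 H=2048/3121] → run H
t=10: vr[C=3072/3121 D=7273472/6213911 F=1024/335 G=5811200/3985517 H=1218816/639805] → run C
t=11: vr[C=4096/3121 D=7273472/6213911 F=1024/335 G=5811200/3985517 H=1218816/639805] → run D
t=12: vr[C=4096/3121 D=10469376/6213911 F=1024/335 G=5811200/3985517 H=1218816/639805] → run C
t=13: vr[C=5120/3121 D=10469376/6213911 F=1024/335 G=5811200/3985517 H=1218816/639805] → run G
t=14: vr[C=5120/3121 D=10469376/6213911 F=1024/335 G=9007104/3985517 H=1218816/639805] → run C
t=15: vr[D=10469376/6213911 F=1024/335 G=9007104/3985517 H=1218816/639805] → run D
t=16: vr[D=13665280/6213911 F=1024/335 G=9007104/3985517 H=1218816/639805] → run H
t=17: vr[D=13665280/6213911 F=1024/335 G=9007104/3985517 H=2017792/639805] → run D
t=18: vr[D=16861184/6213911 F=1024/335 G=9007104/3985517 H=2017792/639805] → run G
t=19: vr[D=16861184/6213911 F=1024/335 H=2017792/639805] → run D
t=20: vr[D=20057088/6213911 F=1024/335 H=2017792/639805] → run F
t=21: vr[D=20057088/6213911 F=2048/335 H=2017792/639805] → run H
t=22: vr[D=20057088/6213911 F=2048/335 H=2816768/639805] → run D
t=23: vr[F=2048/335 H=2816768/639805] → run H
t=24: vr[F=2048/335 H=3615744/639805] → run H
t=25: vr[F=2048/335 H=882944/127961] → run F
t=26: vr[F=3072/335 H=882944/127961] → run H
t=27: vr[F=3072/335 H=5213696/639805] → run H
t=28: vr[F=3072/335] → run F
t=29: vr[F=4096/335] → run F
t=30: vr[F=1024/67] → run F
t=31: vr[F=6144/335] → run F
t=32: (idle)
t=33: (idle)
t=34: (idle)
t=35: (idle)
t=36: (idle)
t=37: (idle)
t=38: (idle)

vruntime(C, start of tick 7) = 3072/3121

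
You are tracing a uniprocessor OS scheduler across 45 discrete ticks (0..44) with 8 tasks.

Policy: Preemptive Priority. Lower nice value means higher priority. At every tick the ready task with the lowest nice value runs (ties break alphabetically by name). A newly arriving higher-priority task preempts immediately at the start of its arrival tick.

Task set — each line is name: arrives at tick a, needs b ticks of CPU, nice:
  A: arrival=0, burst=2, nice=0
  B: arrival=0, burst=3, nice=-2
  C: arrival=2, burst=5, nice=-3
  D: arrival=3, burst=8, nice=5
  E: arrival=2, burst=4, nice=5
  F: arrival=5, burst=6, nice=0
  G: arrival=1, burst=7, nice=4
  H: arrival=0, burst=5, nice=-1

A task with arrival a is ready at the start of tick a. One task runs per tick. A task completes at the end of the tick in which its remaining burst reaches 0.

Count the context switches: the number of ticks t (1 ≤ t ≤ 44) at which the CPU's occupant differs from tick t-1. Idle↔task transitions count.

context switches = 9

t=0: ready={A,B,H} → run B
t=1: ready={A,B,G,H} → run B
t=2: ready={A,B,C,E,G,H} → run C
t=3: ready={A,B,C,D,E,G,H} → run C
t=4: ready={A,B,C,D,E,G,H} → run C
t=5: ready={A,B,C,D,E,F,G,H} → run C
t=6: ready={A,B,C,D,E,F,G,H} → run C
t=7: ready={A,B,D,E,F,G,H} → run B
t=8: ready={A,D,E,F,G,H} → run H
t=9: ready={A,D,E,F,G,H} → run H
t=10: ready={A,D,E,F,G,H} → run H
t=11: ready={A,D,E,F,G,H} → run H
t=12: ready={A,D,E,F,G,H} → run H
t=13: ready={A,D,E,F,G} → run A
t=14: ready={A,D,E,F,G} → run A
t=15: ready={D,E,F,G} → run F
t=16: ready={D,E,F,G} → run F
t=17: ready={D,E,F,G} → run F
t=18: ready={D,E,F,G} → run F
t=19: ready={D,E,F,G} → run F
t=20: ready={D,E,F,G} → run F
t=21: ready={D,E,G} → run G
t=22: ready={D,E,G} → run G
t=23: ready={D,E,G} → run G
t=24: ready={D,E,G} → run G
t=25: ready={D,E,G} → run G
t=26: ready={D,E,G} → run G
t=27: ready={D,E,G} → run G
t=28: ready={D,E} → run D
t=29: ready={D,E} → run D
t=30: ready={D,E} → run D
t=31: ready={D,E} → run D
t=32: ready={D,E} → run D
t=33: ready={D,E} → run D
t=34: ready={D,E} → run D
t=35: ready={D,E} → run D
t=36: ready={E} → run E
t=37: ready={E} → run E
t=38: ready={E} → run E
t=39: ready={E} → run E
t=40: (idle)
t=41: (idle)
t=42: (idle)
t=43: (idle)
t=44: (idle)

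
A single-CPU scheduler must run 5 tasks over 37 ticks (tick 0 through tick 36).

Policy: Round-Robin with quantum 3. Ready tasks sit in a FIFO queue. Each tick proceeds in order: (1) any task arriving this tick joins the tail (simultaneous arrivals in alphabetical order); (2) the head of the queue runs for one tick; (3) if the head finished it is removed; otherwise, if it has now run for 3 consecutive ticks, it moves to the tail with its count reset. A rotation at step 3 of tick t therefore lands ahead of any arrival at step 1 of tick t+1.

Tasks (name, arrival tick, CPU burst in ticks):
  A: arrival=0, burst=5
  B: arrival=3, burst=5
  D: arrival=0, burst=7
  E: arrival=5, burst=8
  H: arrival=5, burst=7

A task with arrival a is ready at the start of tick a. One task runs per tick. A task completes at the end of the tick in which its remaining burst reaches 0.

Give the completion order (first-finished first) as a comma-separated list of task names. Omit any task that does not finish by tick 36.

t=0: queue=[A,D] q_used=0 → run A
t=1: queue=[A,D] q_used=1 → run A
t=2: queue=[A,D] q_used=2 → run A
t=3: queue=[D,A,B] q_used=0 → run D
t=4: queue=[D,A,B] q_used=1 → run D
t=5: queue=[D,A,B,E,H] q_used=2 → run D
t=6: queue=[A,B,E,H,D] q_used=0 → run A
t=7: queue=[A,B,E,H,D] q_used=1 → run A
t=8: queue=[B,E,H,D] q_used=0 → run B
t=9: queue=[B,E,H,D] q_used=1 → run B
t=10: queue=[B,E,H,D] q_used=2 → run B
t=11: queue=[E,H,D,B] q_used=0 → run E
t=12: queue=[E,H,D,B] q_used=1 → run E
t=13: queue=[E,H,D,B] q_used=2 → run E
t=14: queue=[H,D,B,E] q_used=0 → run H
t=15: queue=[H,D,B,E] q_used=1 → run H
t=16: queue=[H,D,B,E] q_used=2 → run H
t=17: queue=[D,B,E,H] q_used=0 → run D
t=18: queue=[D,B,E,H] q_used=1 → run D
t=19: queue=[D,B,E,H] q_used=2 → run D
t=20: queue=[B,E,H,D] q_used=0 → run B
t=21: queue=[B,E,H,D] q_used=1 → run B
t=22: queue=[E,H,D] q_used=0 → run E
t=23: queue=[E,H,D] q_used=1 → run E
t=24: queue=[E,H,D] q_used=2 → run E
t=25: queue=[H,D,E] q_used=0 → run H
t=26: queue=[H,D,E] q_used=1 → run H
t=27: queue=[H,D,E] q_used=2 → run H
t=28: queue=[D,E,H] q_used=0 → run D
t=29: queue=[E,H] q_used=0 → run E
t=30: queue=[E,H] q_used=1 → run E
t=31: queue=[H] q_used=0 → run H
t=32: (idle)
t=33: (idle)
t=34: (idle)
t=35: (idle)
t=36: (idle)

completion order = A, B, D, E, H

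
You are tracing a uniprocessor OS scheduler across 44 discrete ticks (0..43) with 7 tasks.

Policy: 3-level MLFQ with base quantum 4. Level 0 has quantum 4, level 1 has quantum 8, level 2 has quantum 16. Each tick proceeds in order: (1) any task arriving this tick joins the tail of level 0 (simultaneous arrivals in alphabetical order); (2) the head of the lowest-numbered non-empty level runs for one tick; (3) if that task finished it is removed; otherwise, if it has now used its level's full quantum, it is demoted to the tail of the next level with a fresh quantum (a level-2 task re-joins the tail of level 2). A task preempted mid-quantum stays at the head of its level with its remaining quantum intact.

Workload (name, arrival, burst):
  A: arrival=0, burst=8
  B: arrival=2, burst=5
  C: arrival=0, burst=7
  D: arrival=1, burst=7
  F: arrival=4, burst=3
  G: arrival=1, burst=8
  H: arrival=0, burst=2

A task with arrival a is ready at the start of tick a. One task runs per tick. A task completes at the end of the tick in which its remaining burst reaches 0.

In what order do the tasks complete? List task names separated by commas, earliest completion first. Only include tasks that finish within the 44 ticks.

completion order = H, F, A, C, D, G, B

t=0: L0/L1/L2 = ACH/-/- → run A
t=1: L0/L1/L2 = ACHDG/-/- → run A
t=2: L0/L1/L2 = ACHDGB/-/- → run A
t=3: L0/L1/L2 = ACHDGB/-/- → run A
t=4: L0/L1/L2 = CHDGBF/A/- → run C
t=5: L0/L1/L2 = CHDGBF/A/- → run C
t=6: L0/L1/L2 = CHDGBF/A/- → run C
t=7: L0/L1/L2 = CHDGBF/A/- → run C
t=8: L0/L1/L2 = HDGBF/AC/- → run H
t=9: L0/L1/L2 = HDGBF/AC/- → run H
t=10: L0/L1/L2 = DGBF/AC/- → run D
t=11: L0/L1/L2 = DGBF/AC/- → run D
t=12: L0/L1/L2 = DGBF/AC/- → run D
t=13: L0/L1/L2 = DGBF/AC/- → run D
t=14: L0/L1/L2 = GBF/ACD/- → run G
t=15: L0/L1/L2 = GBF/ACD/- → run G
t=16: L0/L1/L2 = GBF/ACD/- → run G
t=17: L0/L1/L2 = GBF/ACD/- → run G
t=18: L0/L1/L2 = BF/ACDG/- → run B
t=19: L0/L1/L2 = BF/ACDG/- → run B
t=20: L0/L1/L2 = BF/ACDG/- → run B
t=21: L0/L1/L2 = BF/ACDG/- → run B
t=22: L0/L1/L2 = F/ACDGB/- → run F
t=23: L0/L1/L2 = F/ACDGB/- → run F
t=24: L0/L1/L2 = F/ACDGB/- → run F
t=25: L0/L1/L2 = -/ACDGB/- → run A
t=26: L0/L1/L2 = -/ACDGB/- → run A
t=27: L0/L1/L2 = -/ACDGB/- → run A
t=28: L0/L1/L2 = -/ACDGB/- → run A
t=29: L0/L1/L2 = -/CDGB/- → run C
t=30: L0/L1/L2 = -/CDGB/- → run C
t=31: L0/L1/L2 = -/CDGB/- → run C
t=32: L0/L1/L2 = -/DGB/- → run D
t=33: L0/L1/L2 = -/DGB/- → run D
t=34: L0/L1/L2 = -/DGB/- → run D
t=35: L0/L1/L2 = -/GB/- → run G
t=36: L0/L1/L2 = -/GB/- → run G
t=37: L0/L1/L2 = -/GB/- → run G
t=38: L0/L1/L2 = -/GB/- → run G
t=39: L0/L1/L2 = -/B/- → run B
t=40: (idle)
t=41: (idle)
t=42: (idle)
t=43: (idle)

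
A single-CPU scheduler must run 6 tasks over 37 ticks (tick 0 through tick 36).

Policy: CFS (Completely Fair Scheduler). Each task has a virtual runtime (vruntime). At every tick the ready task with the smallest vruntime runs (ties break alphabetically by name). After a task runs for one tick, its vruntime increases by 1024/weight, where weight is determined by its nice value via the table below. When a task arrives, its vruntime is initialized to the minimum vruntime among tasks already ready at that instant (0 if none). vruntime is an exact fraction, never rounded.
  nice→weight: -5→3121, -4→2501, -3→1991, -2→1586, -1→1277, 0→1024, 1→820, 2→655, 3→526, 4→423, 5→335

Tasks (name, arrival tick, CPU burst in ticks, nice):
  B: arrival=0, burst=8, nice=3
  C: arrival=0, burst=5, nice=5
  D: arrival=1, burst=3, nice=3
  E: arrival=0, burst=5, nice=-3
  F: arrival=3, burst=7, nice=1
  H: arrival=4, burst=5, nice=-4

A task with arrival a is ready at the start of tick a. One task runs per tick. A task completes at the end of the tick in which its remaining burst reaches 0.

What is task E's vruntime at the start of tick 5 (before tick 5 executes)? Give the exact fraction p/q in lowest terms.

t=0: vr[B=0 C=0 E=0] → run B
t=1: vr[B=512/263 C=0 D=0 E=0] → run C
t=2: vr[B=512/263 C=1024/335 D=0 E=0] → run D
t=3: vr[B=512/263 C=1024/335 D=512/263 E=0 F=0] → run E
t=4: vr[B=512/263 C=1024/335 D=512/263 E=1024/1991 F=0 H=0] → run F
t=5: vr[B=512/263 C=1024/335 D=512/263 E=1024/1991 F=256/205 H=0] → run H
t=6: vr[B=512/263 C=1024/335 D=512/263 E=1024/1991 F=256/205 H=1024/2501] → run H
t=7: vr[B=512/263 C=1024/335 D=512/263 E=1024/1991 F=256/205 H=2048/2501] → run E
t=8: vr[B=512/263 C=1024/335 D=512/263 E=2048/1991 F=256/205 H=2048/2501] → run H
t=9: vr[B=512/263 C=1024/335 D=512/263 E=2048/1991 F=256/205 H=3072/2501] → run E
t=10: vr[B=512/263 C=1024/335 D=512/263 E=3072/1991 F=256/205 H=3072/2501] → run H
t=11: vr[B=512/263 C=1024/335 D=512/263 E=3072/1991 F=256/205 H=4096/2501] → run F
t=12: vr[B=512/263 C=1024/335 D=512/263 E=3072/1991 F=512/205 H=4096/2501] → run E
t=13: vr[B=512/263 C=1024/335 D=512/263 E=4096/1991 F=512/205 H=4096/2501] → run H
t=14: vr[B=512/263 C=1024/335 D=512/263 E=4096/1991 F=512/205] → run B
t=15: vr[B=1024/263 C=1024/335 D=512/263 E=4096/1991 F=512/205] → run D
t=16: vr[B=1024/263 C=1024/335 D=1024/263 E=4096/1991 F=512/205] → run E
t=17: vr[B=1024/263 C=1024/335 D=1024/263 F=512/205] → run F
t=18: vr[B=1024/263 C=1024/335 D=1024/263 F=768/205] → run C
t=19: vr[B=1024/263 C=2048/335 D=1024/263 F=768/205] → run F
t=20: vr[B=1024/263 C=2048/335 D=1024/263 F=1024/205] → run B
t=21: vr[B=1536/263 C=2048/335 D=1024/263 F=1024/205] → run D
t=22: vr[B=1536/263 C=2048/335 F=1024/205] → run F
t=23: vr[B=1536/263 C=2048/335 F=256/41] → run B
t=24: vr[B=2048/263 C=2048/335 F=256/41] → run C
t=25: vr[B=2048/263 C=3072/335 F=256/41] → run F
t=26: vr[B=2048/263 C=3072/335 F=1536/205] → run F
t=27: vr[B=2048/263 C=3072/335] → run B
t=28: vr[B=2560/263 C=3072/335] → run C
t=29: vr[B=2560/263 C=4096/335] → run B
t=30: vr[B=3072/263 C=4096/335] → run B
t=31: vr[B=3584/263 C=4096/335] → run C
t=32: vr[B=3584/263] → run B
t=33: (idle)
t=34: (idle)
t=35: (idle)
t=36: (idle)

vruntime(E, start of tick 5) = 1024/1991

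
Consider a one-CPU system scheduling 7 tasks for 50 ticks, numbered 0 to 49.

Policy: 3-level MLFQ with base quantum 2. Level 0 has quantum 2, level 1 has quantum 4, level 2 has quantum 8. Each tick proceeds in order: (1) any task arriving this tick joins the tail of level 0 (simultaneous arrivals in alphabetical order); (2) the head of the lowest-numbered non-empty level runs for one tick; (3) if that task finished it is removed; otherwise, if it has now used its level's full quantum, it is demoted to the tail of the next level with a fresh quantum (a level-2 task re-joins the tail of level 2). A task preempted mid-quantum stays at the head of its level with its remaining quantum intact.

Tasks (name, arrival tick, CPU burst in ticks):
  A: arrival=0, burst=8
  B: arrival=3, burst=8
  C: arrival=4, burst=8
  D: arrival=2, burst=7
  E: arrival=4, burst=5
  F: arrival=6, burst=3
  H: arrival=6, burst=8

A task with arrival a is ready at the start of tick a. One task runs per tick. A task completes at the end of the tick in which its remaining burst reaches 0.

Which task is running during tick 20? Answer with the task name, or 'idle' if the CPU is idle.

running at tick 20 = D

t=0: L0/L1/L2 = A/-/- → run A
t=1: L0/L1/L2 = A/-/- → run A
t=2: L0/L1/L2 = D/A/- → run D
t=3: L0/L1/L2 = DB/A/- → run D
t=4: L0/L1/L2 = BCE/AD/- → run B
t=5: L0/L1/L2 = BCE/AD/- → run B
t=6: L0/L1/L2 = CEFH/ADB/- → run C
t=7: L0/L1/L2 = CEFH/ADB/- → run C
t=8: L0/L1/L2 = EFH/ADBC/- → run E
t=9: L0/L1/L2 = EFH/ADBC/- → run E
t=10: L0/L1/L2 = FH/ADBCE/- → run F
t=11: L0/L1/L2 = FH/ADBCE/- → run F
t=12: L0/L1/L2 = H/ADBCEF/- → run H
t=13: L0/L1/L2 = H/ADBCEF/- → run H
t=14: L0/L1/L2 = -/ADBCEFH/- → run A
t=15: L0/L1/L2 = -/ADBCEFH/- → run A
t=16: L0/L1/L2 = -/ADBCEFH/- → run A
t=17: L0/L1/L2 = -/ADBCEFH/- → run A
t=18: L0/L1/L2 = -/DBCEFH/A → run D
t=19: L0/L1/L2 = -/DBCEFH/A → run D
t=20: L0/L1/L2 = -/DBCEFH/A → run D
t=21: L0/L1/L2 = -/DBCEFH/A → run D
t=22: L0/L1/L2 = -/BCEFH/AD → run B
t=23: L0/L1/L2 = -/BCEFH/AD → run B
t=24: L0/L1/L2 = -/BCEFH/AD → run B
t=25: L0/L1/L2 = -/BCEFH/AD → run B
t=26: L0/L1/L2 = -/CEFH/ADB → run C
t=27: L0/L1/L2 = -/CEFH/ADB → run C
t=28: L0/L1/L2 = -/CEFH/ADB → run C
t=29: L0/L1/L2 = -/CEFH/ADB → run C
t=30: L0/L1/L2 = -/EFH/ADBC → run E
t=31: L0/L1/L2 = -/EFH/ADBC → run E
t=32: L0/L1/L2 = -/EFH/ADBC → run E
t=33: L0/L1/L2 = -/FH/ADBC → run F
t=34: L0/L1/L2 = -/H/ADBC → run H
t=35: L0/L1/L2 = -/H/ADBC → run H
t=36: L0/L1/L2 = -/H/ADBC → run H
t=37: L0/L1/L2 = -/H/ADBC → run H
t=38: L0/L1/L2 = -/-/ADBCH → run A
t=39: L0/L1/L2 = -/-/ADBCH → run A
t=40: L0/L1/L2 = -/-/DBCH → run D
t=41: L0/L1/L2 = -/-/BCH → run B
t=42: L0/L1/L2 = -/-/BCH → run B
t=43: L0/L1/L2 = -/-/CH → run C
t=44: L0/L1/L2 = -/-/CH → run C
t=45: L0/L1/L2 = -/-/H → run H
t=46: L0/L1/L2 = -/-/H → run H
t=47: (idle)
t=48: (idle)
t=49: (idle)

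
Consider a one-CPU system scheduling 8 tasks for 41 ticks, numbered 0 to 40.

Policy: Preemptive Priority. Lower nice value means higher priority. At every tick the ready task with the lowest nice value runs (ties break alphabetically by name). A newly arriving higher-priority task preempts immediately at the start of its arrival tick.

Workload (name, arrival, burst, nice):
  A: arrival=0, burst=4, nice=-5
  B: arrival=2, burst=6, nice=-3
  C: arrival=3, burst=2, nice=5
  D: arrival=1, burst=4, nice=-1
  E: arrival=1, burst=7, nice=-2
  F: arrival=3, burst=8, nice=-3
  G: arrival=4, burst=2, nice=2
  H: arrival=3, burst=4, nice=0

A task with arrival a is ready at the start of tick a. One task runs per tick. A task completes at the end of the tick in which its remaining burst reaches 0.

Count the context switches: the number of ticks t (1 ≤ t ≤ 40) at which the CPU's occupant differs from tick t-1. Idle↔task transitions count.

context switches = 8

t=0: ready={A} → run A
t=1: ready={A,D,E} → run A
t=2: ready={A,B,D,E} → run A
t=3: ready={A,B,C,D,E,F,H} → run A
t=4: ready={B,C,D,E,F,G,H} → run B
t=5: ready={B,C,D,E,F,G,H} → run B
t=6: ready={B,C,D,E,F,G,H} → run B
t=7: ready={B,C,D,E,F,G,H} → run B
t=8: ready={B,C,D,E,F,G,H} → run B
t=9: ready={B,C,D,E,F,G,H} → run B
t=10: ready={C,D,E,F,G,H} → run F
t=11: ready={C,D,E,F,G,H} → run F
t=12: ready={C,D,E,F,G,H} → run F
t=13: ready={C,D,E,F,G,H} → run F
t=14: ready={C,D,E,F,G,H} → run F
t=15: ready={C,D,E,F,G,H} → run F
t=16: ready={C,D,E,F,G,H} → run F
t=17: ready={C,D,E,F,G,H} → run F
t=18: ready={C,D,E,G,H} → run E
t=19: ready={C,D,E,G,H} → run E
t=20: ready={C,D,E,G,H} → run E
t=21: ready={C,D,E,G,H} → run E
t=22: ready={C,D,E,G,H} → run E
t=23: ready={C,D,E,G,H} → run E
t=24: ready={C,D,E,G,H} → run E
t=25: ready={C,D,G,H} → run D
t=26: ready={C,D,G,H} → run D
t=27: ready={C,D,G,H} → run D
t=28: ready={C,D,G,H} → run D
t=29: ready={C,G,H} → run H
t=30: ready={C,G,H} → run H
t=31: ready={C,G,H} → run H
t=32: ready={C,G,H} → run H
t=33: ready={C,G} → run G
t=34: ready={C,G} → run G
t=35: ready={C} → run C
t=36: ready={C} → run C
t=37: (idle)
t=38: (idle)
t=39: (idle)
t=40: (idle)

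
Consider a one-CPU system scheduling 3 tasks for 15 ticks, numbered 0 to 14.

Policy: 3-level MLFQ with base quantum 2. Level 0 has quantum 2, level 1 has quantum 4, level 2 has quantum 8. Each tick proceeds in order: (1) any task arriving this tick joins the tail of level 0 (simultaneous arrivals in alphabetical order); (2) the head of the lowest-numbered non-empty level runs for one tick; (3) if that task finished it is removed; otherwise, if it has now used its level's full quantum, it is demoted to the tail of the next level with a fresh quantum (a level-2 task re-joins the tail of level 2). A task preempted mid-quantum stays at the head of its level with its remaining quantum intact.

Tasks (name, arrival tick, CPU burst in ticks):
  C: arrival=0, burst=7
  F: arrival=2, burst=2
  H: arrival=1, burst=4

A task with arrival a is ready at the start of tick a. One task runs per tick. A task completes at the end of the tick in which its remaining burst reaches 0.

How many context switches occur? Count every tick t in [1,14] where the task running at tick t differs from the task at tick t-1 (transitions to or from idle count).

t=0: L0/L1/L2 = C/-/- → run C
t=1: L0/L1/L2 = CH/-/- → run C
t=2: L0/L1/L2 = HF/C/- → run H
t=3: L0/L1/L2 = HF/C/- → run H
t=4: L0/L1/L2 = F/CH/- → run F
t=5: L0/L1/L2 = F/CH/- → run F
t=6: L0/L1/L2 = -/CH/- → run C
t=7: L0/L1/L2 = -/CH/- → run C
t=8: L0/L1/L2 = -/CH/- → run C
t=9: L0/L1/L2 = -/CH/- → run C
t=10: L0/L1/L2 = -/H/C → run H
t=11: L0/L1/L2 = -/H/C → run H
t=12: L0/L1/L2 = -/-/C → run C
t=13: (idle)
t=14: (idle)

context switches = 6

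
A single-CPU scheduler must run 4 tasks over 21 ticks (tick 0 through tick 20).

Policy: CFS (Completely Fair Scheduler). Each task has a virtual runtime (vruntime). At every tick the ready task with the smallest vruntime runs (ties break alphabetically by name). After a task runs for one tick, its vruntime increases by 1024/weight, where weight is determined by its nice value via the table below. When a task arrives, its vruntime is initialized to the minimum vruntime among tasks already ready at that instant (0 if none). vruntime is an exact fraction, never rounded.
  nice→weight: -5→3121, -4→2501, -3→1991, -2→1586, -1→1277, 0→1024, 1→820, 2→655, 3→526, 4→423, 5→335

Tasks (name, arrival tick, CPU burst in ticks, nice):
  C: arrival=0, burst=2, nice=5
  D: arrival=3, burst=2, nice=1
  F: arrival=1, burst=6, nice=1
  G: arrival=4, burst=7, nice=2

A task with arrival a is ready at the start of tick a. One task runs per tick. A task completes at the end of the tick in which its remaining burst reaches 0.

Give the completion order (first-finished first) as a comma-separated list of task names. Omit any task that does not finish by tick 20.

t=0: vr[C=0] → run C
t=1: vr[C=1024/335 F=1024/335] → run C
t=2: vr[F=1024/335] → run F
t=3: vr[D=59136/13735 F=59136/13735] → run D
t=4: vr[D=76288/13735 F=59136/13735 G=59136/13735] → run F
t=5: vr[D=76288/13735 F=76288/13735 G=59136/13735] → run G
t=6: vr[D=76288/13735 F=76288/13735 G=10559744/1799285] → run D
t=7: vr[F=76288/13735 G=10559744/1799285] → run F
t=8: vr[F=18688/2747 G=10559744/1799285] → run G
t=9: vr[F=18688/2747 G=13372672/1799285] → run F
t=10: vr[F=110592/13735 G=13372672/1799285] → run G
t=11: vr[F=110592/13735 G=3237120/359857] → run F
t=12: vr[F=127744/13735 G=3237120/359857] → run G
t=13: vr[F=127744/13735 G=18998528/1799285] → run F
t=14: vr[G=18998528/1799285] → run G
t=15: vr[G=21811456/1799285] → run G
t=16: vr[G=24624384/1799285] → run G
t=17: (idle)
t=18: (idle)
t=19: (idle)
t=20: (idle)

completion order = C, D, F, G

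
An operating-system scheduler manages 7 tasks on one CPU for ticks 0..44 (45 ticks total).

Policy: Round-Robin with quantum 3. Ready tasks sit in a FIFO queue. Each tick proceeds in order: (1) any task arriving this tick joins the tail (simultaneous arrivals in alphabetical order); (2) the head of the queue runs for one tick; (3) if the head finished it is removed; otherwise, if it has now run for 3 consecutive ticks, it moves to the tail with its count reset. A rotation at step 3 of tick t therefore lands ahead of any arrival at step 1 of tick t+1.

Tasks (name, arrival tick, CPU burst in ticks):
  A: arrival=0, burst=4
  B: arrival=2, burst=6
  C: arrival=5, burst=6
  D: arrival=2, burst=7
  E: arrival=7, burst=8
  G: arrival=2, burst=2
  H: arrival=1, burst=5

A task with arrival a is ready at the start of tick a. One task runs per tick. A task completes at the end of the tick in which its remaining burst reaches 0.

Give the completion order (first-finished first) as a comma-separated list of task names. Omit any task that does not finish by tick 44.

t=0: queue=[A] q_used=0 → run A
t=1: queue=[A,H] q_used=1 → run A
t=2: queue=[A,H,B,D,G] q_used=2 → run A
t=3: queue=[H,B,D,G,A] q_used=0 → run H
t=4: queue=[H,B,D,G,A] q_used=1 → run H
t=5: queue=[H,B,D,G,A,C] q_used=2 → run H
t=6: queue=[B,D,G,A,C,H] q_used=0 → run B
t=7: queue=[B,D,G,A,C,H,E] q_used=1 → run B
t=8: queue=[B,D,G,A,C,H,E] q_used=2 → run B
t=9: queue=[D,G,A,C,H,E,B] q_used=0 → run D
t=10: queue=[D,G,A,C,H,E,B] q_used=1 → run D
t=11: queue=[D,G,A,C,H,E,B] q_used=2 → run D
t=12: queue=[G,A,C,H,E,B,D] q_used=0 → run G
t=13: queue=[G,A,C,H,E,B,D] q_used=1 → run G
t=14: queue=[A,C,H,E,B,D] q_used=0 → run A
t=15: queue=[C,H,E,B,D] q_used=0 → run C
t=16: queue=[C,H,E,B,D] q_used=1 → run C
t=17: queue=[C,H,E,B,D] q_used=2 → run C
t=18: queue=[H,E,B,D,C] q_used=0 → run H
t=19: queue=[H,E,B,D,C] q_used=1 → run H
t=20: queue=[E,B,D,C] q_used=0 → run E
t=21: queue=[E,B,D,C] q_used=1 → run E
t=22: queue=[E,B,D,C] q_used=2 → run E
t=23: queue=[B,D,C,E] q_used=0 → run B
t=24: queue=[B,D,C,E] q_used=1 → run B
t=25: queue=[B,D,C,E] q_used=2 → run B
t=26: queue=[D,C,E] q_used=0 → run D
t=27: queue=[D,C,E] q_used=1 → run D
t=28: queue=[D,C,E] q_used=2 → run D
t=29: queue=[C,E,D] q_used=0 → run C
t=30: queue=[C,E,D] q_used=1 → run C
t=31: queue=[C,E,D] q_used=2 → run C
t=32: queue=[E,D] q_used=0 → run E
t=33: queue=[E,D] q_used=1 → run E
t=34: queue=[E,D] q_used=2 → run E
t=35: queue=[D,E] q_used=0 → run D
t=36: queue=[E] q_used=0 → run E
t=37: queue=[E] q_used=1 → run E
t=38: (idle)
t=39: (idle)
t=40: (idle)
t=41: (idle)
t=42: (idle)
t=43: (idle)
t=44: (idle)

completion order = G, A, H, B, C, D, E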